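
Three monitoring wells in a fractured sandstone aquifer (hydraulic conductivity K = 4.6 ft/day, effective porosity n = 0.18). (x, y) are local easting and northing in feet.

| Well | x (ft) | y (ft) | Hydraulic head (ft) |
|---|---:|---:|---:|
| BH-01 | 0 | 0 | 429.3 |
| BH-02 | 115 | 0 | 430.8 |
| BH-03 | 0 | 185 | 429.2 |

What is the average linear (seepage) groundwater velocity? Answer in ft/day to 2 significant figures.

∂h/∂x = (430.8 − 429.3) / (115 − 0) = +0.01304
∂h/∂y = (429.2 − 429.3) / (185 − 0) = -0.0005405
|∇h| = √(0.01304² + -0.0005405²) = 0.01305
Seepage velocity v = K·i/n = 4.6 × 0.01305 / 0.18 = 0.3335 ft/day.

0.33 ft/day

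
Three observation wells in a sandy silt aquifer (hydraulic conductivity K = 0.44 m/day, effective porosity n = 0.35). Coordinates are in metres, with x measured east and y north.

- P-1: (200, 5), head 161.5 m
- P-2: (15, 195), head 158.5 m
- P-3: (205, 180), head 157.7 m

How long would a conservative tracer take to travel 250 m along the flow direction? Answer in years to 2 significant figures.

24 years

Three-point gradient (reference P-1): Δ to P-2 = (-185, 190, -3.0), Δ to P-3 = (5, 175, -3.8).
∂h/∂x = -0.005911, ∂h/∂y = -0.02155 (det = -33325).
|∇h| = √(-0.005911² + -0.02155²) = 0.02235
Seepage velocity v = K·i/n = 0.44 × 0.02235 / 0.35 = 0.0281 m/day.
t = 250 / 0.0281 = 8897 days = 24.4 years.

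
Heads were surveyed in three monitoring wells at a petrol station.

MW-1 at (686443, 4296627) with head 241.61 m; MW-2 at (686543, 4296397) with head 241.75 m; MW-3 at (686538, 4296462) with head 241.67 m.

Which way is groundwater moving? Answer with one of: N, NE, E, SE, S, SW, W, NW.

With h = a·x + b·y + c and MW-1 as origin, the differences give:
  100·a + (-230)·b = +0.14
  95·a + (-165)·b = +0.06
Eliminate b (×(-165) and ×(-230), subtract): 5350·a = -9.300 → a = ∂h/∂x = -0.001738
Back-substitute: b = ∂h/∂y = -0.001364.
Flow = −∇h = (+0.001738 east, +0.001364 north), which points northeast.

NE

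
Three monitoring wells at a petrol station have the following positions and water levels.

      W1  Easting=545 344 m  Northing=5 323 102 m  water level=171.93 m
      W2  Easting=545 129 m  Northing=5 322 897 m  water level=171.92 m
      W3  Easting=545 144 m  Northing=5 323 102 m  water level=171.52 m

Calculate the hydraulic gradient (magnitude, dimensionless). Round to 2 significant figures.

With h = a·x + b·y + c and W1 as origin, the differences give:
  (-215)·a + (-205)·b = -0.01
  (-200)·a + 0·b = -0.41
Eliminate b (×0 and ×(-205), subtract): -41000·a = -84.050 → a = ∂h/∂x = +0.002050
Back-substitute: b = ∂h/∂y = -0.002101.
|∇h| = √(0.002050² + -0.002101²) = 0.002935

0.0029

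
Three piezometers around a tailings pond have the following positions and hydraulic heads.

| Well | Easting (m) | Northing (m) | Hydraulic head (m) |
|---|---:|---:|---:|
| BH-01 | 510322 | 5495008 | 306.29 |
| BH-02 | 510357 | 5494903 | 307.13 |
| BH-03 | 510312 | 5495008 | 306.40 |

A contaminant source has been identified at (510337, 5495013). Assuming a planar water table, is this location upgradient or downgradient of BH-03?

With h = a·x + b·y + c and BH-01 as origin, the differences give:
  35·a + (-105)·b = +0.84
  (-10)·a + 0·b = +0.11
Eliminate b (×0 and ×(-105), subtract): -1050·a = 11.550 → a = ∂h/∂x = -0.01100
Back-substitute: b = ∂h/∂y = -0.01167.
Head at (510337, 5495013) = 306.29 + (-0.01100)·(15) + (-0.01167)·(5) = 306.07 m.
That is lower than the 306.40 m at BH-03, so the point is downgradient.

downgradient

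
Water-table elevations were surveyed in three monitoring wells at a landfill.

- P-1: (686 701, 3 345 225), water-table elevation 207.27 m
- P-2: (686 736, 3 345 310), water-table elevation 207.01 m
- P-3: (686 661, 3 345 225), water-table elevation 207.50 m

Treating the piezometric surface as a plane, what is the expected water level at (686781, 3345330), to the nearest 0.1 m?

Differences from P-1: to P-2 (Δx, Δy, Δh) = (35, 85, -0.26); to P-3 = (-40, 0, +0.23).
Determinant of the coordinate differences = 35·0 − (-40)·85 = 3400.
∂h/∂x = [(-0.26)·0 − (+0.23)·85] / 3400 = -0.005750
∂h/∂y = [35·(+0.23) − (-40)·(-0.26)] / 3400 = -0.0006912
h(686781, 3345330) = 207.27 + (-0.005750)·(80) + (-0.0006912)·(105) = 207.27 -0.460 -0.073 = 206.737 m.

206.7 m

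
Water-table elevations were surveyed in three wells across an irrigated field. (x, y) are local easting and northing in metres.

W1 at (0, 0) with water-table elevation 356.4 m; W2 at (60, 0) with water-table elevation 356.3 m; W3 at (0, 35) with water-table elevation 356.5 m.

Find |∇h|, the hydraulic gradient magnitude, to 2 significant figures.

0.0033

∂h/∂x = (356.3 − 356.4) / (60 − 0) = -0.001667
∂h/∂y = (356.5 − 356.4) / (35 − 0) = +0.002857
|∇h| = √(-0.001667² + 0.002857²) = 0.003308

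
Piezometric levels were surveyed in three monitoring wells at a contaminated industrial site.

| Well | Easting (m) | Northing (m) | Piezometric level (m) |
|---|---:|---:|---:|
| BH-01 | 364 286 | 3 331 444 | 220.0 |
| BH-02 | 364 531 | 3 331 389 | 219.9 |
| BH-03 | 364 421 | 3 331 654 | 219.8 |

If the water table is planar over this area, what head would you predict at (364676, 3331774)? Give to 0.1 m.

With h = a·x + b·y + c and BH-01 as origin, the differences give:
  245·a + (-55)·b = -0.1
  135·a + 210·b = -0.2
Eliminate b (×210 and ×(-55), subtract): 58875·a = -32.00 → a = ∂h/∂x = -0.0005435
Back-substitute: b = ∂h/∂y = -0.0006030.
h(364676, 3331774) = 220.0 + (-0.0005435)·(390) + (-0.0006030)·(330) = 220.0 -0.212 -0.199 = 219.589 m.

219.6 m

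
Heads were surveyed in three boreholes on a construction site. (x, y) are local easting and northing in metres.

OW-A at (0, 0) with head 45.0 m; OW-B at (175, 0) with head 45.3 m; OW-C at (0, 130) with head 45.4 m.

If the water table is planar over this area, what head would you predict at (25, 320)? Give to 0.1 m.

46.0 m

∂h/∂x = (45.3 − 45.0) / (175 − 0) = +0.001714
∂h/∂y = (45.4 − 45.0) / (130 − 0) = +0.003077
h(25, 320) = 45.0 + (+0.001714)·(25) + (+0.003077)·(320) = 45.0 +0.043 +0.985 = 46.027 m.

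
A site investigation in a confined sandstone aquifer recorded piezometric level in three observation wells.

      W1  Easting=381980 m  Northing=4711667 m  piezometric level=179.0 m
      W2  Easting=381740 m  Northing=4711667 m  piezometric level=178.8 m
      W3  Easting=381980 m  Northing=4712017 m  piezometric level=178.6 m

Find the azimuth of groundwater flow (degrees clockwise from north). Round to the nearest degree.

∂h/∂x = (178.8 − 179.0) / (381740 − 381980) = +0.0008333
∂h/∂y = (178.6 − 179.0) / (4712017 − 4711667) = -0.001143
Flow direction (−∇h) has components (-0.0008333 E, +0.001143 N).
Azimuth = atan2(E, N) = atan2(-0.0008333, +0.001143) = 323.9° ≈ 324°.

324°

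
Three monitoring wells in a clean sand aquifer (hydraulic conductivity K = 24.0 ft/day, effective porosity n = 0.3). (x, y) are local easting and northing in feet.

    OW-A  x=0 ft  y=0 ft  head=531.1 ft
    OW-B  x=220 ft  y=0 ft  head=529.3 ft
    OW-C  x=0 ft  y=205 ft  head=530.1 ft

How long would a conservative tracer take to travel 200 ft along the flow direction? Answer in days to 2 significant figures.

260 days

∂h/∂x = (529.3 − 531.1) / (220 − 0) = -0.008182
∂h/∂y = (530.1 − 531.1) / (205 − 0) = -0.004878
|∇h| = √(-0.008182² + -0.004878²) = 0.009526
Seepage velocity v = K·i/n = 24.0 × 0.009526 / 0.3 = 0.7621 ft/day.
t = 200 / 0.7621 = 262.4 days.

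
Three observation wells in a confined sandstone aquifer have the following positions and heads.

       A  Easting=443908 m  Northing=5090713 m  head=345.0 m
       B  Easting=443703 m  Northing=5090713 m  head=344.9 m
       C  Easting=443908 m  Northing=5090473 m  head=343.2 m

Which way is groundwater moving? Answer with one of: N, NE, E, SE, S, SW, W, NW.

∂h/∂x = (344.9 − 345.0) / (443703 − 443908) = +0.0004878
∂h/∂y = (343.2 − 345.0) / (5090473 − 5090713) = +0.007500
Flow = −∇h = (-0.0004878 east, -0.007500 north), which points south.

S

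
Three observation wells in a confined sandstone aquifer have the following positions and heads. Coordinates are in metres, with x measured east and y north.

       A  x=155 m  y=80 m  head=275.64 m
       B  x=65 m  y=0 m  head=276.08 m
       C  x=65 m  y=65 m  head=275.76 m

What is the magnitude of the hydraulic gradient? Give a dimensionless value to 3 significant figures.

Taking A as reference: B−A = (-90, -80, +0.44); C−A = (-90, -15, +0.12).
Solve a·Δx + b·Δy = Δh: det = (-90)·(-15) − (-90)·(-80) = -5850.
∂h/∂x = [(+0.44)·(-15) − (+0.12)·(-80)] / -5850 = -0.0005128
∂h/∂y = [(-90)·(+0.12) − (-90)·(+0.44)] / -5850 = -0.004923
|∇h| = √(-0.0005128² + -0.004923²) = 0.00495

0.00495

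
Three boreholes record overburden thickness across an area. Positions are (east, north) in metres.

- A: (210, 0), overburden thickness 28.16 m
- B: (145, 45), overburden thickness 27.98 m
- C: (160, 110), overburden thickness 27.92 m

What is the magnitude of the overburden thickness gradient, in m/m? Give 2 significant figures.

With d = a·x + b·y + c and A as origin, the differences give:
  (-65)·a + 45·b = -0.18
  (-50)·a + 110·b = -0.24
Eliminate b (×110 and ×45, subtract): -4900·a = -9.000 → a = ∂d/∂x = +0.001837
Back-substitute: b = ∂d/∂y = -0.001347.
|∇f| = √(0.001837² + -0.001347²) = 0.002278 m/m

0.0023 m/m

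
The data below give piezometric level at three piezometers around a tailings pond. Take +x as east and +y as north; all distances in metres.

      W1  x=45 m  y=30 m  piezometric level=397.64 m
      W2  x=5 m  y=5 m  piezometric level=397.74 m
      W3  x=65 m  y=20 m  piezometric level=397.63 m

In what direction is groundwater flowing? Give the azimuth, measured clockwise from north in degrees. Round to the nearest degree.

038°

Differences from W1: to W2 (Δx, Δy, Δh) = (-40, -25, +0.10); to W3 = (20, -10, -0.01).
Determinant of the coordinate differences = (-40)·(-10) − 20·(-25) = 900.
∂h/∂x = [(+0.10)·(-10) − (-0.01)·(-25)] / 900 = -0.001389
∂h/∂y = [(-40)·(-0.01) − 20·(+0.10)] / 900 = -0.001778
Flow direction (−∇h) has components (+0.001389 E, +0.001778 N).
Azimuth = atan2(E, N) = atan2(+0.001389, +0.001778) = 38.0° ≈ 038°.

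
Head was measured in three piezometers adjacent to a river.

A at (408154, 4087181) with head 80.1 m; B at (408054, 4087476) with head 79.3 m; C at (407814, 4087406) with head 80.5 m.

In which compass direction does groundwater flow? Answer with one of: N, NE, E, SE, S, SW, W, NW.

With h = a·x + b·y + c and A as origin, the differences give:
  (-100)·a + 295·b = -0.8
  (-340)·a + 225·b = +0.4
Eliminate b (×225 and ×295, subtract): 77800·a = -298.00 → a = ∂h/∂x = -0.003830
Back-substitute: b = ∂h/∂y = -0.004010.
Flow = −∇h = (+0.003830 east, +0.004010 north), which points northeast.

NE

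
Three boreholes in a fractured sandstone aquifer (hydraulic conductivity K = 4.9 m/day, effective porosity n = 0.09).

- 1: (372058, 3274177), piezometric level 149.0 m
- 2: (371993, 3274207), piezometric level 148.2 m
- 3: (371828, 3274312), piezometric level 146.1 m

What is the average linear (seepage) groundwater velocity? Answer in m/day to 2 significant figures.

With h = a·x + b·y + c and 1 as origin, the differences give:
  (-65)·a + 30·b = -0.8
  (-230)·a + 135·b = -2.9
Eliminate b (×135 and ×30, subtract): -1875·a = -21.00 → a = ∂h/∂x = +0.01120
Back-substitute: b = ∂h/∂y = -0.002400.
|∇h| = √(0.01120² + -0.002400²) = 0.01145
Seepage velocity v = K·i/n = 4.9 × 0.01145 / 0.09 = 0.6234 m/day.

0.62 m/day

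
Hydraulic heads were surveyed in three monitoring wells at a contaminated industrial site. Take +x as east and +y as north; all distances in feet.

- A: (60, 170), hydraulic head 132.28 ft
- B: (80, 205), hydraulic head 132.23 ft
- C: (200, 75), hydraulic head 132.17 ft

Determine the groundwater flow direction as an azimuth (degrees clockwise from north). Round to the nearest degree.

061°

Taking A as reference: B−A = (20, 35, -0.05); C−A = (140, -95, -0.11).
Solve a·Δx + b·Δy = Δh: det = 20·(-95) − 140·35 = -6800.
∂h/∂x = [(-0.05)·(-95) − (-0.11)·35] / -6800 = -0.001265
∂h/∂y = [20·(-0.11) − 140·(-0.05)] / -6800 = -0.0007059
Flow direction (−∇h) has components (+0.001265 E, +0.0007059 N).
Azimuth = atan2(E, N) = atan2(+0.001265, +0.0007059) = 60.8° ≈ 061°.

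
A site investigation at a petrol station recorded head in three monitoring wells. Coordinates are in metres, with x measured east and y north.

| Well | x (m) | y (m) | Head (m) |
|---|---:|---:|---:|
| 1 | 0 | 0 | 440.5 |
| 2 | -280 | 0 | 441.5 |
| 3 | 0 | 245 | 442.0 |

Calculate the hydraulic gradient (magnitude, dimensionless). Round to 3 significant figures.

∂h/∂x = (441.5 − 440.5) / (-280 − 0) = -0.003571
∂h/∂y = (442.0 − 440.5) / (245 − 0) = +0.006122
|∇h| = √(-0.003571² + 0.006122²) = 0.007087

0.00709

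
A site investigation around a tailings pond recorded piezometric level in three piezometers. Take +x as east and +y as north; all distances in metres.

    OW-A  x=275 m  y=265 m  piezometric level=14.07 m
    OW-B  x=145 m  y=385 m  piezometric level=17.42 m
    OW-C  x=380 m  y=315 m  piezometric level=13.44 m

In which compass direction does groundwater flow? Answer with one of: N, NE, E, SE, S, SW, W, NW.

SE

Taking OW-A as reference: OW-B−OW-A = (-130, 120, +3.35); OW-C−OW-A = (105, 50, -0.63).
Determinant of the coordinate differences = (-130)·50 − 105·120 = -19100.
∂h/∂x = [(+3.35)·50 − (-0.63)·120] / -19100 = -0.01273
∂h/∂y = [(-130)·(-0.63) − 105·(+3.35)] / -19100 = +0.01413
Flow = −∇h = (+0.01273 east, -0.01413 north), which points southeast.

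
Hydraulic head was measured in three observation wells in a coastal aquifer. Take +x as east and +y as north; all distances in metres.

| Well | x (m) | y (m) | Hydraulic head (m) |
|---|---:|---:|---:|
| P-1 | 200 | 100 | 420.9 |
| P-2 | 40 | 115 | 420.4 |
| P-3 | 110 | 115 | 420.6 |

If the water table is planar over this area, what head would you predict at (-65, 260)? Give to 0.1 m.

Differences from P-1: to P-2 (Δx, Δy, Δh) = (-160, 15, -0.5); to P-3 = (-90, 15, -0.3).
Solve a·Δx + b·Δy = Δh: det = (-160)·15 − (-90)·15 = -1050.
∂h/∂x = [(-0.5)·15 − (-0.3)·15] / -1050 = +0.002857
∂h/∂y = [(-160)·(-0.3) − (-90)·(-0.5)] / -1050 = -0.002857
h(-65, 260) = 420.9 + (+0.002857)·(-265) + (-0.002857)·(160) = 420.9 -0.757 -0.457 = 419.686 m.

419.7 m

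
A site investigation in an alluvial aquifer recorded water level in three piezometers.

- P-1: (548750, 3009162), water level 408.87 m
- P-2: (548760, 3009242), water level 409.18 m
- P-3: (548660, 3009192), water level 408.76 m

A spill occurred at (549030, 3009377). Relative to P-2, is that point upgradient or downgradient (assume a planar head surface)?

Taking P-1 as reference: P-2−P-1 = (10, 80, +0.31); P-3−P-1 = (-90, 30, -0.11).
Determinant of the coordinate differences = 10·30 − (-90)·80 = 7500.
∂h/∂x = [(+0.31)·30 − (-0.11)·80] / 7500 = +0.002413
∂h/∂y = [10·(-0.11) − (-90)·(+0.31)] / 7500 = +0.003573
Head at (549030, 3009377) = 408.87 + (+0.002413)·(280) + (+0.003573)·(215) = 410.31 m.
That is higher than the 409.18 m at P-2, so the point is upgradient.

upgradient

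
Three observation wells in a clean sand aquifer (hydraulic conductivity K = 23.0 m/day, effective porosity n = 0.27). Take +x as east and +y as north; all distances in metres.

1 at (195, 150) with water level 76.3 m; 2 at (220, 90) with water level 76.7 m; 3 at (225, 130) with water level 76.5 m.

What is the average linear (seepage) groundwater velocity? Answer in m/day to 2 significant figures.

0.53 m/day

Differences from 1: to 2 (Δx, Δy, Δh) = (25, -60, +0.4); to 3 = (30, -20, +0.2).
Solve a·Δx + b·Δy = Δh: det = 25·(-20) − 30·(-60) = 1300.
∂h/∂x = [(+0.4)·(-20) − (+0.2)·(-60)] / 1300 = +0.003077
∂h/∂y = [25·(+0.2) − 30·(+0.4)] / 1300 = -0.005385
|∇h| = √(0.003077² + -0.005385²) = 0.006202
Seepage velocity v = K·i/n = 23.0 × 0.006202 / 0.27 = 0.5283 m/day.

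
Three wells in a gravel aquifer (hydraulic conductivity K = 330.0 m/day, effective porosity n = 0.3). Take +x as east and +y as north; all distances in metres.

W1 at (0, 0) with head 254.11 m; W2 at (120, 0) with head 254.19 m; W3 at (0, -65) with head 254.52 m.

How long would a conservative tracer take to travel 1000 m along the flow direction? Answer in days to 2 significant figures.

∂h/∂x = (254.19 − 254.11) / (120 − 0) = +0.0006667
∂h/∂y = (254.52 − 254.11) / (-65 − 0) = -0.006308
|∇h| = √(0.0006667² + -0.006308²) = 0.006343
Seepage velocity v = K·i/n = 330.0 × 0.006343 / 0.3 = 6.977 m/day.
t = 1000 / 6.977 = 143.3 days.

140 days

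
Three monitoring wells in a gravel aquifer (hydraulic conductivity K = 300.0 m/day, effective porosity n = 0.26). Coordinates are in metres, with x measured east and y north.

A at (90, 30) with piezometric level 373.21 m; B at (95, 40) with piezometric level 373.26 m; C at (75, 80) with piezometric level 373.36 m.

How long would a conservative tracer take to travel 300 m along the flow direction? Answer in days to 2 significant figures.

With h = a·x + b·y + c and A as origin, the differences give:
  5·a + 10·b = +0.05
  (-15)·a + 50·b = +0.15
Eliminate b (×50 and ×10, subtract): 400·a = 1.000 → a = ∂h/∂x = +0.002500
Back-substitute: b = ∂h/∂y = +0.003750.
|∇h| = √(0.002500² + 0.003750²) = 0.004507
Seepage velocity v = K·i/n = 300.0 × 0.004507 / 0.26 = 5.2 m/day.
t = 300 / 5.2 = 57.69 days.

58 days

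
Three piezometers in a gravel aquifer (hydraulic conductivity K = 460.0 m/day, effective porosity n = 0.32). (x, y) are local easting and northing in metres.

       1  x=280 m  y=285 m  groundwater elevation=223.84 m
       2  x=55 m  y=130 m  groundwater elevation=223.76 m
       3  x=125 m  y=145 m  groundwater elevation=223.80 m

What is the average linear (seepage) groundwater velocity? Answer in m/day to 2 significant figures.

Taking 1 as reference: 2−1 = (-225, -155, -0.08); 3−1 = (-155, -140, -0.04).
Determinant of the coordinate differences = (-225)·(-140) − (-155)·(-155) = 7475.
∂h/∂x = [(-0.08)·(-140) − (-0.04)·(-155)] / 7475 = +0.0006689
∂h/∂y = [(-225)·(-0.04) − (-155)·(-0.08)] / 7475 = -0.0004548
|∇h| = √(0.0006689² + -0.0004548²) = 0.0008089
Seepage velocity v = K·i/n = 460.0 × 0.0008089 / 0.32 = 1.163 m/day.

1.2 m/day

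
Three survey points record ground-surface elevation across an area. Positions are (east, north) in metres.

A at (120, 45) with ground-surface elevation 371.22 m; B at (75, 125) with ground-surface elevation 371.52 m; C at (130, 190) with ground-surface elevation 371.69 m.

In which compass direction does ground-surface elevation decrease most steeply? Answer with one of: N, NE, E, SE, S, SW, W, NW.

Differences from A: to B (Δx, Δy, Δh) = (-45, 80, +0.30); to C = (10, 145, +0.47).
Determinant of the coordinate differences = (-45)·145 − 10·80 = -7325.
∂z/∂x = [(+0.30)·145 − (+0.47)·80] / -7325 = -0.0008055
∂z/∂y = [(-45)·(+0.47) − 10·(+0.30)] / -7325 = +0.003297
Steepest decrease is along −∇f = (+0.0008055 E, -0.003297 N) → south.

S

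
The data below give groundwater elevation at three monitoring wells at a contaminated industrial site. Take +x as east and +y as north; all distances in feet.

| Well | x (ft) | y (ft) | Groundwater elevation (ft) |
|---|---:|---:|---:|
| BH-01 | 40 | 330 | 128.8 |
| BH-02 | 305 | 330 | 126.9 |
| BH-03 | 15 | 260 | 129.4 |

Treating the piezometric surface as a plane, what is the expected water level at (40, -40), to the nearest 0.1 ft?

Differences from BH-01: to BH-02 (Δx, Δy, Δh) = (265, 0, -1.9); to BH-03 = (-25, -70, +0.6).
Determinant of the coordinate differences = 265·(-70) − (-25)·0 = -18550.
∂h/∂x = [(-1.9)·(-70) − (+0.6)·0] / -18550 = -0.007170
∂h/∂y = [265·(+0.6) − (-25)·(-1.9)] / -18550 = -0.006011
h(40, -40) = 128.8 + (-0.007170)·(0) + (-0.006011)·(-370) = 128.8 -0.000 +2.224 = 131.024 ft.

131.0 ft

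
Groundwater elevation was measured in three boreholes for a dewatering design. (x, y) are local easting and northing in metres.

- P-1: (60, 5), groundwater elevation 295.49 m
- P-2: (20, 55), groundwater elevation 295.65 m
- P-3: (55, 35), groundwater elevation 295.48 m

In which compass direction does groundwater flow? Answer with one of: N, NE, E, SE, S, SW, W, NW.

E

Three-point gradient (reference P-1): Δ to P-2 = (-40, 50, +0.16), Δ to P-3 = (-5, 30, -0.01).
∂h/∂x = -0.005579, ∂h/∂y = -0.001263 (det = -950).
Flow = −∇h = (+0.005579 east, +0.001263 north), which points east.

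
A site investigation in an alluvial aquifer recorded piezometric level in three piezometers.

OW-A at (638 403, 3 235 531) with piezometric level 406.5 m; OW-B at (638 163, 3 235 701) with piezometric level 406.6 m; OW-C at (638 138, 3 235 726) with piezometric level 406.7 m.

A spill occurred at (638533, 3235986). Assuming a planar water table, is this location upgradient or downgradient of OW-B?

Differences from OW-A: to OW-B (Δx, Δy, Δh) = (-240, 170, +0.1); to OW-C = (-265, 195, +0.2).
Solve a·Δx + b·Δy = Δh: det = (-240)·195 − (-265)·170 = -1750.
∂h/∂x = [(+0.1)·195 − (+0.2)·170] / -1750 = +0.008286
∂h/∂y = [(-240)·(+0.2) − (-265)·(+0.1)] / -1750 = +0.01229
Head at (638533, 3235986) = 406.5 + (+0.008286)·(130) + (+0.01229)·(455) = 413.17 m.
That is higher than the 406.6 m at OW-B, so the point is upgradient.

upgradient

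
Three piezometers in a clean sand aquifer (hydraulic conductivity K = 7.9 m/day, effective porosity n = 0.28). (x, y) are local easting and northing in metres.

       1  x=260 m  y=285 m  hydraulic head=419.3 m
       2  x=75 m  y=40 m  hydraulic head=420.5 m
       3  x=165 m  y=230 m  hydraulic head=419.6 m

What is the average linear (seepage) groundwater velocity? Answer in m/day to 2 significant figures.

0.13 m/day

With h = a·x + b·y + c and 1 as origin, the differences give:
  (-185)·a + (-245)·b = +1.2
  (-95)·a + (-55)·b = +0.3
Eliminate b (×(-55) and ×(-245), subtract): -13100·a = 7.50 → a = ∂h/∂x = -0.0005725
Back-substitute: b = ∂h/∂y = -0.004466.
|∇h| = √(-0.0005725² + -0.004466²) = 0.004503
Seepage velocity v = K·i/n = 7.9 × 0.004503 / 0.28 = 0.127 m/day.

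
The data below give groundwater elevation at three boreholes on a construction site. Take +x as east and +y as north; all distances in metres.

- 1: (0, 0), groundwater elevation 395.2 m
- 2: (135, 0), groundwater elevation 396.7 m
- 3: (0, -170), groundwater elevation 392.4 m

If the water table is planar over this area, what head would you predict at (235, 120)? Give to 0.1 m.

∂h/∂x = (396.7 − 395.2) / (135 − 0) = +0.01111
∂h/∂y = (392.4 − 395.2) / (-170 − 0) = +0.01647
h(235, 120) = 395.2 + (+0.01111)·(235) + (+0.01647)·(120) = 395.2 +2.611 +1.976 = 399.788 m.

399.8 m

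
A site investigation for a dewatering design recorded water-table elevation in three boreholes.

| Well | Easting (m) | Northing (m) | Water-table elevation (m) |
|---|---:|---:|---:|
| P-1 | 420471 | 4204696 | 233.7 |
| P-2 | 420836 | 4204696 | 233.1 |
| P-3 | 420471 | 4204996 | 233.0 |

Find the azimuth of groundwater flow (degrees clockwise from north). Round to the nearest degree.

035°

∂h/∂x = (233.1 − 233.7) / (420836 − 420471) = -0.001644
∂h/∂y = (233.0 − 233.7) / (4204996 − 4204696) = -0.002333
Flow direction (−∇h) has components (+0.001644 E, +0.002333 N).
Azimuth = atan2(E, N) = atan2(+0.001644, +0.002333) = 35.2° ≈ 035°.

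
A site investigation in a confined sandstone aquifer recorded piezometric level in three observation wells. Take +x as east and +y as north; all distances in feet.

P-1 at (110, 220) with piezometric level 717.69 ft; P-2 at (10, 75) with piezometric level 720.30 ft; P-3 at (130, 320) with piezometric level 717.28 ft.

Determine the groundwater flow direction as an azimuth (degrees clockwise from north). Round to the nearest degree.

With h = a·x + b·y + c and P-1 as origin, the differences give:
  (-100)·a + (-145)·b = +2.61
  20·a + 100·b = -0.41
Eliminate b (×100 and ×(-145), subtract): -7100·a = 201.550 → a = ∂h/∂x = -0.02839
Back-substitute: b = ∂h/∂y = +0.001577.
Flow direction (−∇h) has components (+0.02839 E, -0.001577 N).
Azimuth = atan2(E, N) = atan2(+0.02839, -0.001577) = 93.2° ≈ 093°.

093°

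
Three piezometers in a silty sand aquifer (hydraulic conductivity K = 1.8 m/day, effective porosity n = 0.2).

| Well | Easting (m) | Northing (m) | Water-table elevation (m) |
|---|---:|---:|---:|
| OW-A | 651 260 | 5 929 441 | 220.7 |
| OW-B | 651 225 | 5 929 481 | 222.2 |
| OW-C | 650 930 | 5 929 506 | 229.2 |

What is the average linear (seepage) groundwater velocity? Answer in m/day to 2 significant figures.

0.26 m/day

With h = a·x + b·y + c and OW-A as origin, the differences give:
  (-35)·a + 40·b = +1.5
  (-330)·a + 65·b = +8.5
Eliminate b (×65 and ×40, subtract): 10925·a = -242.50 → a = ∂h/∂x = -0.02220
Back-substitute: b = ∂h/∂y = +0.01808.
|∇h| = √(-0.02220² + 0.01808²) = 0.02863
Seepage velocity v = K·i/n = 1.8 × 0.02863 / 0.2 = 0.2577 m/day.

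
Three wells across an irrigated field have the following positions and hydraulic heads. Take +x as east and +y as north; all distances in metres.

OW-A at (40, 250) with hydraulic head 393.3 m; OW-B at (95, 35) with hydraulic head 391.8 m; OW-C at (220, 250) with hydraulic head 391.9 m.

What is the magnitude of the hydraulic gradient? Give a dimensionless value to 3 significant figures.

Differences from OW-A: to OW-B (Δx, Δy, Δh) = (55, -215, -1.5); to OW-C = (180, 0, -1.4).
Solve a·Δx + b·Δy = Δh: det = 55·0 − 180·(-215) = 38700.
∂h/∂x = [(-1.5)·0 − (-1.4)·(-215)] / 38700 = -0.007778
∂h/∂y = [55·(-1.4) − 180·(-1.5)] / 38700 = +0.004987
|∇h| = √(-0.007778² + 0.004987²) = 0.009239

0.00924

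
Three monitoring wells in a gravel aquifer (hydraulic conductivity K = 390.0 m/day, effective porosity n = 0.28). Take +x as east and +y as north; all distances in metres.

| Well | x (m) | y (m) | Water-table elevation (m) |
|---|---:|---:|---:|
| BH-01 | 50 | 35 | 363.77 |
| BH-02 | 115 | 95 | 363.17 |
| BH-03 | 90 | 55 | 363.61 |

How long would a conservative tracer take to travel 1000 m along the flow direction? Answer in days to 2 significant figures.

57 days

Three-point gradient (reference BH-01): Δ to BH-02 = (65, 60, -0.60), Δ to BH-03 = (40, 20, -0.16).
∂h/∂x = +0.002182, ∂h/∂y = -0.01236 (det = -1100).
|∇h| = √(0.002182² + -0.01236²) = 0.01255
Seepage velocity v = K·i/n = 390.0 × 0.01255 / 0.28 = 17.48 m/day.
t = 1000 / 17.48 = 57.21 days.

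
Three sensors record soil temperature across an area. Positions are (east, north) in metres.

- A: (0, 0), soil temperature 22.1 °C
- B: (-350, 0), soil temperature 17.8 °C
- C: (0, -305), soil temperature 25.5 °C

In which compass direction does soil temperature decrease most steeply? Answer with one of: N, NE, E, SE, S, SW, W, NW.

NW

∂T/∂x = (17.8 − 22.1) / (-350 − 0) = +0.01229
∂T/∂y = (25.5 − 22.1) / (-305 − 0) = -0.01115
Steepest decrease is along −∇f = (-0.01229 E, +0.01115 N) → northwest.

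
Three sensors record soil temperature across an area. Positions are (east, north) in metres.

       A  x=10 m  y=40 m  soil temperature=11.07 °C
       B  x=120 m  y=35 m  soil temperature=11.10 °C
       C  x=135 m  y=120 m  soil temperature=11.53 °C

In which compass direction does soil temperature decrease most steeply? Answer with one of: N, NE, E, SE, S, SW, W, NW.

S

Taking A as reference: B−A = (110, -5, +0.03); C−A = (125, 80, +0.46).
Determinant of the coordinate differences = 110·80 − 125·(-5) = 9425.
∂T/∂x = [(+0.03)·80 − (+0.46)·(-5)] / 9425 = +0.0004987
∂T/∂y = [110·(+0.46) − 125·(+0.03)] / 9425 = +0.004971
Steepest decrease is along −∇f = (-0.0004987 E, -0.004971 N) → south.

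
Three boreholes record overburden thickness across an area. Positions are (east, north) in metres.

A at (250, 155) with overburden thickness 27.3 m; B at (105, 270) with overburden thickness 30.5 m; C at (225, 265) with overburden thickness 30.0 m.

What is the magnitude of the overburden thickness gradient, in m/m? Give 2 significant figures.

Differences from A: to B (Δx, Δy, Δh) = (-145, 115, +3.2); to C = (-25, 110, +2.7).
Solve a·Δx + b·Δy = Δd: det = (-145)·110 − (-25)·115 = -13075.
∂d/∂x = [(+3.2)·110 − (+2.7)·115] / -13075 = -0.003174
∂d/∂y = [(-145)·(+2.7) − (-25)·(+3.2)] / -13075 = +0.02382
|∇f| = √(-0.003174² + 0.02382²) = 0.02403 m/m

0.024 m/m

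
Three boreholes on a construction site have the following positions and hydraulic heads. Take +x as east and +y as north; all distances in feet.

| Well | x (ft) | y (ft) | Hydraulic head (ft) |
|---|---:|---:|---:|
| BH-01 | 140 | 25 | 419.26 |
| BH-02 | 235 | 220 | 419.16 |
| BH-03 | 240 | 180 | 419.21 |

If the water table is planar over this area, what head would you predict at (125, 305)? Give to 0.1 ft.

Differences from BH-01: to BH-02 (Δx, Δy, Δh) = (95, 195, -0.10); to BH-03 = (100, 155, -0.05).
Determinant of the coordinate differences = 95·155 − 100·195 = -4775.
∂h/∂x = [(-0.10)·155 − (-0.05)·195] / -4775 = +0.001204
∂h/∂y = [95·(-0.05) − 100·(-0.10)] / -4775 = -0.001099
h(125, 305) = 419.26 + (+0.001204)·(-15) + (-0.001099)·(280) = 419.26 -0.018 -0.308 = 418.934 ft.

418.9 ft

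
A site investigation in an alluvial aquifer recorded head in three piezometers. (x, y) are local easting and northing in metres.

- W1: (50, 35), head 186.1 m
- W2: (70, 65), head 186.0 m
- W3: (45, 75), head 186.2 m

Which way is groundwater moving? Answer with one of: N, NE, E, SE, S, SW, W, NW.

Taking W1 as reference: W2−W1 = (20, 30, -0.1); W3−W1 = (-5, 40, +0.1).
Determinant of the coordinate differences = 20·40 − (-5)·30 = 950.
∂h/∂x = [(-0.1)·40 − (+0.1)·30] / 950 = -0.007368
∂h/∂y = [20·(+0.1) − (-5)·(-0.1)] / 950 = +0.001579
Flow = −∇h = (+0.007368 east, -0.001579 north), which points east.

E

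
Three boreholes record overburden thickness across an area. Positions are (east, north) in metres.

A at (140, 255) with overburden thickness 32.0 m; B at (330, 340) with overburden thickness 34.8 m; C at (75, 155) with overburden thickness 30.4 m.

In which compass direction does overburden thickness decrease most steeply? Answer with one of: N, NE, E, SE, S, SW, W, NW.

SW

With d = a·x + b·y + c and A as origin, the differences give:
  190·a + 85·b = +2.8
  (-65)·a + (-100)·b = -1.6
Eliminate b (×(-100) and ×85, subtract): -13475·a = -144.00 → a = ∂d/∂x = +0.01069
Back-substitute: b = ∂d/∂y = +0.009054.
Steepest decrease is along −∇f = (-0.01069 E, -0.009054 N) → southwest.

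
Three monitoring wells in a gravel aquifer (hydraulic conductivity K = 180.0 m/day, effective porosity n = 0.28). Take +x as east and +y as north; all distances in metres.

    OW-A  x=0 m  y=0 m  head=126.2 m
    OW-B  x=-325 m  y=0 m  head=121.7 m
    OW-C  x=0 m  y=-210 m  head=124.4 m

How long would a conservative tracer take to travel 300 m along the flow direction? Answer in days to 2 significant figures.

∂h/∂x = (121.7 − 126.2) / (-325 − 0) = +0.01385
∂h/∂y = (124.4 − 126.2) / (-210 − 0) = +0.008571
|∇h| = √(0.01385² + 0.008571²) = 0.01629
Seepage velocity v = K·i/n = 180.0 × 0.01629 / 0.28 = 10.47 m/day.
t = 300 / 10.47 = 28.65 days.

29 days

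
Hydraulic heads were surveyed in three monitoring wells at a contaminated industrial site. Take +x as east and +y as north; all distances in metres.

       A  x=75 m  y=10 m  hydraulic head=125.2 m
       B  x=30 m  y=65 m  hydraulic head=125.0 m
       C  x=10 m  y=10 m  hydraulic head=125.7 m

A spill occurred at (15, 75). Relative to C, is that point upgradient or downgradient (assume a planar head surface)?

downgradient

Taking A as reference: B−A = (-45, 55, -0.2); C−A = (-65, 0, +0.5).
Determinant of the coordinate differences = (-45)·0 − (-65)·55 = 3575.
∂h/∂x = [(-0.2)·0 − (+0.5)·55] / 3575 = -0.007692
∂h/∂y = [(-45)·(+0.5) − (-65)·(-0.2)] / 3575 = -0.009930
Head at (15, 75) = 125.2 + (-0.007692)·(-60) + (-0.009930)·(65) = 125.02 m.
That is lower than the 125.7 m at C, so the point is downgradient.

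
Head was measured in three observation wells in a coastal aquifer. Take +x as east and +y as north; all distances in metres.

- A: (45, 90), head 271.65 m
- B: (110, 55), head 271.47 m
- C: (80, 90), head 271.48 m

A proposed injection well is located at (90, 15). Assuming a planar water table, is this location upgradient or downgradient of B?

With h = a·x + b·y + c and A as origin, the differences give:
  65·a + (-35)·b = -0.18
  35·a + 0·b = -0.17
Eliminate b (×0 and ×(-35), subtract): 1225·a = -5.950 → a = ∂h/∂x = -0.004857
Back-substitute: b = ∂h/∂y = -0.003878.
Head at (90, 15) = 271.65 + (-0.004857)·(45) + (-0.003878)·(-75) = 271.72 m.
That is higher than the 271.47 m at B, so the point is upgradient.

upgradient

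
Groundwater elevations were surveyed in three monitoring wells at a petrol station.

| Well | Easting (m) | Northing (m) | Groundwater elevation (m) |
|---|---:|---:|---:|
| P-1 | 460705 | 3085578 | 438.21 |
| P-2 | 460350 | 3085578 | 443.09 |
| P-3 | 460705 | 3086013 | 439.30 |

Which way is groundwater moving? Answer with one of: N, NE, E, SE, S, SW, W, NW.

E

∂h/∂x = (443.09 − 438.21) / (460350 − 460705) = -0.01375
∂h/∂y = (439.30 − 438.21) / (3086013 − 3085578) = +0.002506
Flow = −∇h = (+0.01375 east, -0.002506 north), which points east.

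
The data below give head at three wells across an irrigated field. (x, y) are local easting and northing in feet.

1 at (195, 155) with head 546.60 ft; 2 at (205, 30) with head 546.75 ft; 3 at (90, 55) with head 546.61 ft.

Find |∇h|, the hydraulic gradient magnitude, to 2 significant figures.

0.0015

With h = a·x + b·y + c and 1 as origin, the differences give:
  10·a + (-125)·b = +0.15
  (-105)·a + (-100)·b = +0.01
Eliminate b (×(-100) and ×(-125), subtract): -14125·a = -13.750 → a = ∂h/∂x = +0.0009735
Back-substitute: b = ∂h/∂y = -0.001122.
|∇h| = √(0.0009735² + -0.001122²) = 0.001485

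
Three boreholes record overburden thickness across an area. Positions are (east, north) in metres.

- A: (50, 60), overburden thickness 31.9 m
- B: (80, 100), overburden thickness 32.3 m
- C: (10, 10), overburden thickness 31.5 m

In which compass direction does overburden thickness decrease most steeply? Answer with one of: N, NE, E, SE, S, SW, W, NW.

SE

With d = a·x + b·y + c and A as origin, the differences give:
  30·a + 40·b = +0.4
  (-40)·a + (-50)·b = -0.4
Eliminate b (×(-50) and ×40, subtract): 100·a = -4.00 → a = ∂d/∂x = -0.04000
Back-substitute: b = ∂d/∂y = +0.04000.
Steepest decrease is along −∇f = (+0.04000 E, -0.04000 N) → southeast.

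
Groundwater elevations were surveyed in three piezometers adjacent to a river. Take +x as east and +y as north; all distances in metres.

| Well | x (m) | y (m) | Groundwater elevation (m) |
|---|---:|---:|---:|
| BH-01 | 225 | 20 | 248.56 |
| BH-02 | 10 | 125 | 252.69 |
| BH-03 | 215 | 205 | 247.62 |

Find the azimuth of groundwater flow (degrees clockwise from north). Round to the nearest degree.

Differences from BH-01: to BH-02 (Δx, Δy, Δh) = (-215, 105, +4.13); to BH-03 = (-10, 185, -0.94).
Determinant of the coordinate differences = (-215)·185 − (-10)·105 = -38725.
∂h/∂x = [(+4.13)·185 − (-0.94)·105] / -38725 = -0.02228
∂h/∂y = [(-215)·(-0.94) − (-10)·(+4.13)] / -38725 = -0.006285
Flow direction (−∇h) has components (+0.02228 E, +0.006285 N).
Azimuth = atan2(E, N) = atan2(+0.02228, +0.006285) = 74.2° ≈ 074°.

074°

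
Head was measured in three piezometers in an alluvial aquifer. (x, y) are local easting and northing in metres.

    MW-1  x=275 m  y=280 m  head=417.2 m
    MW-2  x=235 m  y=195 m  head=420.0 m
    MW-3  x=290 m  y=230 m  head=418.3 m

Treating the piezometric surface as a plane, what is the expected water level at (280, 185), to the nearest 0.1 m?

419.6 m

Taking MW-1 as reference: MW-2−MW-1 = (-40, -85, +2.8); MW-3−MW-1 = (15, -50, +1.1).
Determinant of the coordinate differences = (-40)·(-50) − 15·(-85) = 3275.
∂h/∂x = [(+2.8)·(-50) − (+1.1)·(-85)] / 3275 = -0.01420
∂h/∂y = [(-40)·(+1.1) − 15·(+2.8)] / 3275 = -0.02626
h(280, 185) = 417.2 + (-0.01420)·(5) + (-0.02626)·(-95) = 417.2 -0.071 +2.495 = 419.624 m.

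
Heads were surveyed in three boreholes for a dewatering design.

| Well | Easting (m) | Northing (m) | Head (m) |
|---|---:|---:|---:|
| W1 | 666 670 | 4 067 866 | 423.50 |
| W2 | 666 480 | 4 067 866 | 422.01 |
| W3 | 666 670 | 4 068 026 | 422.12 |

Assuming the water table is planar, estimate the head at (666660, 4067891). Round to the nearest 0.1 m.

423.2 m

∂h/∂x = (422.01 − 423.50) / (666480 − 666670) = +0.007842
∂h/∂y = (422.12 − 423.50) / (4068026 − 4067866) = -0.008625
h(666660, 4067891) = 423.50 + (+0.007842)·(-10) + (-0.008625)·(25) = 423.50 -0.078 -0.216 = 423.206 m.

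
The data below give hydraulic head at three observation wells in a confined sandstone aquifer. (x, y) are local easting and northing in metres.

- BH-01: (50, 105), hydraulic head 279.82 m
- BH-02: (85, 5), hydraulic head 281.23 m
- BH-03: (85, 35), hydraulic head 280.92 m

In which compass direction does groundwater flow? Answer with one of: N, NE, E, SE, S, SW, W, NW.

Taking BH-01 as reference: BH-02−BH-01 = (35, -100, +1.41); BH-03−BH-01 = (35, -70, +1.10).
Solve a·Δx + b·Δy = Δh: det = 35·(-70) − 35·(-100) = 1050.
∂h/∂x = [(+1.41)·(-70) − (+1.10)·(-100)] / 1050 = +0.01076
∂h/∂y = [35·(+1.10) − 35·(+1.41)] / 1050 = -0.01033
Flow = −∇h = (-0.01076 east, +0.01033 north), which points northwest.

NW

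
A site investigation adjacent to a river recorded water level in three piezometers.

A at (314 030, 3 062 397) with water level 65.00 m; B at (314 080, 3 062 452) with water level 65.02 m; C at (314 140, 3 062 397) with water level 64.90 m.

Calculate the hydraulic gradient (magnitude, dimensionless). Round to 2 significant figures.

With h = a·x + b·y + c and A as origin, the differences give:
  50·a + 55·b = +0.02
  110·a + 0·b = -0.10
Eliminate b (×0 and ×55, subtract): -6050·a = 5.500 → a = ∂h/∂x = -0.0009091
Back-substitute: b = ∂h/∂y = +0.001190.
|∇h| = √(-0.0009091² + 0.001190²) = 0.001498

0.0015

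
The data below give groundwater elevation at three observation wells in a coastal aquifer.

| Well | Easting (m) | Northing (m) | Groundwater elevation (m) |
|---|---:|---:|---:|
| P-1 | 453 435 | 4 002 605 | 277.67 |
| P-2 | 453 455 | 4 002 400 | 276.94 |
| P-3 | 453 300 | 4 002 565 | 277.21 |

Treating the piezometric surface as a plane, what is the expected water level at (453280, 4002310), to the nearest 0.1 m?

276.2 m

With h = a·x + b·y + c and P-1 as origin, the differences give:
  20·a + (-205)·b = -0.73
  (-135)·a + (-40)·b = -0.46
Eliminate b (×(-40) and ×(-205), subtract): -28475·a = -65.100 → a = ∂h/∂x = +0.002286
Back-substitute: b = ∂h/∂y = +0.003784.
h(453280, 4002310) = 277.67 + (+0.002286)·(-155) + (+0.003784)·(-295) = 277.67 -0.354 -1.116 = 276.199 m.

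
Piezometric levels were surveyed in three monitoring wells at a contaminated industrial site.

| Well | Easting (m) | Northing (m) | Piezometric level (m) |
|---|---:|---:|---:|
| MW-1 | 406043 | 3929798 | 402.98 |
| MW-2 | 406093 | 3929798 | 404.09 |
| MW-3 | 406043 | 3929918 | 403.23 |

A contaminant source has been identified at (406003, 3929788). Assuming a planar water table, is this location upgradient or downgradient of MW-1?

downgradient

Three-point gradient (reference MW-1): Δ to MW-2 = (50, 0, +1.11), Δ to MW-3 = (0, 120, +0.25).
∂h/∂x = +0.02220, ∂h/∂y = +0.002083 (det = 6000).
Head at (406003, 3929788) = 402.98 + (+0.02220)·(-40) + (+0.002083)·(-10) = 402.07 m.
That is lower than the 402.98 m at MW-1, so the point is downgradient.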